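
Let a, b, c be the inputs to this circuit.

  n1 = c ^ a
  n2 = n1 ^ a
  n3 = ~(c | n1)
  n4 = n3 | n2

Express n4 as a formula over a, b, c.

n1 = c ^ a
n2 = n1 ^ a = (c ^ a) ^ a
n3 = ~(c | n1) = ~(c | (c ^ a))
n4 = n3 | n2 = (~(c | (c ^ a))) | ((c ^ a) ^ a)

(~(c | (c ^ a))) | ((c ^ a) ^ a)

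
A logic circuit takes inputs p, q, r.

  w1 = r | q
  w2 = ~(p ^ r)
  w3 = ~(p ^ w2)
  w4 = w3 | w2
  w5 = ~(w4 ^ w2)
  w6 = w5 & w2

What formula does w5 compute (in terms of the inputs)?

w2 = ~(p ^ r)
w3 = ~(p ^ w2) = ~(p ^ (~(p ^ r)))
w4 = w3 | w2 = (~(p ^ (~(p ^ r)))) | (~(p ^ r))
w5 = ~(w4 ^ w2) = ~(((~(p ^ (~(p ^ r)))) | (~(p ^ r))) ^ (~(p ^ r)))

~(((~(p ^ (~(p ^ r)))) | (~(p ^ r))) ^ (~(p ^ r)))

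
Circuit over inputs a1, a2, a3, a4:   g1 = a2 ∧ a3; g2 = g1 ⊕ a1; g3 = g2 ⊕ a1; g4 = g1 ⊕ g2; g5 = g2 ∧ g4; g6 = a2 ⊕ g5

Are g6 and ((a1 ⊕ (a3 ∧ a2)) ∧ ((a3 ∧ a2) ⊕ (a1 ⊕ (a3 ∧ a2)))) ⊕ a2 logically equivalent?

Yes

g1 = a2 ∧ a3
g2 = g1 ⊕ a1 = (a2 ∧ a3) ⊕ a1
g4 = g1 ⊕ g2 = (a2 ∧ a3) ⊕ ((a2 ∧ a3) ⊕ a1)
g5 = g2 ∧ g4 = ((a2 ∧ a3) ⊕ a1) ∧ ((a2 ∧ a3) ⊕ ((a2 ∧ a3) ⊕ a1))
g6 = a2 ⊕ g5 = a2 ⊕ (((a2 ∧ a3) ⊕ a1) ∧ ((a2 ∧ a3) ⊕ ((a2 ∧ a3) ⊕ a1)))
At a1=0, a2=0, a3=0, a4=0: circuit gives 0, formula gives 0.
At a1=0, a2=1, a3=0, a4=0: circuit gives 1, formula gives 1.
Agrees on all 16 inputs.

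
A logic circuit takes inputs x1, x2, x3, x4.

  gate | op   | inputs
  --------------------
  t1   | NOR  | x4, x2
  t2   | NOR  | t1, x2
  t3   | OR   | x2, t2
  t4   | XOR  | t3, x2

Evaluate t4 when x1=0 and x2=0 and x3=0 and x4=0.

0

t1 = 0 NOR 0 = 1
t2 = 1 NOR 0 = 0
t3 = 0 OR 0 = 0
t4 = 0 XOR 0 = 0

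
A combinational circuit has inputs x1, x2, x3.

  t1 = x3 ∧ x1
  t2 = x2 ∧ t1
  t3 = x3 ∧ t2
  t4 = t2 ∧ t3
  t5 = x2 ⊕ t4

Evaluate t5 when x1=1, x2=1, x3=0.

1

t1 = 0 ∧ 1 = 0
t2 = 1 ∧ 0 = 0
t3 = 0 ∧ 0 = 0
t4 = 0 ∧ 0 = 0
t5 = 1 ⊕ 0 = 1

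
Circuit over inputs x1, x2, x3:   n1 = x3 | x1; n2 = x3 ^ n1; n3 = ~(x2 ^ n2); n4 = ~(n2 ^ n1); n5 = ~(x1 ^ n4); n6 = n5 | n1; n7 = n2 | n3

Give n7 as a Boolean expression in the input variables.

n1 = x3 | x1
n2 = x3 ^ n1 = x3 ^ (x3 | x1)
n3 = ~(x2 ^ n2) = ~(x2 ^ (x3 ^ (x3 | x1)))
n7 = n2 | n3 = (x3 ^ (x3 | x1)) | (~(x2 ^ (x3 ^ (x3 | x1))))

(x3 ^ (x3 | x1)) | (~(x2 ^ (x3 ^ (x3 | x1))))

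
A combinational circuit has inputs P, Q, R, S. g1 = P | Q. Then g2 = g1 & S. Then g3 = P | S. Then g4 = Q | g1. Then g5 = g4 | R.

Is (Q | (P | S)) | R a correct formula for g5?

g1 = P | Q
g4 = Q | g1 = Q | (P | Q)
g5 = g4 | R = (Q | (P | Q)) | R
At P=0, Q=0, R=0, S=1: circuit gives 0, formula gives 1.

No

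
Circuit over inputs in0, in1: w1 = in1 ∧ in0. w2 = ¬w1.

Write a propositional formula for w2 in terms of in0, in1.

w1 = in1 ∧ in0
w2 = ¬w1 = ¬(in1 ∧ in0)

¬(in1 ∧ in0)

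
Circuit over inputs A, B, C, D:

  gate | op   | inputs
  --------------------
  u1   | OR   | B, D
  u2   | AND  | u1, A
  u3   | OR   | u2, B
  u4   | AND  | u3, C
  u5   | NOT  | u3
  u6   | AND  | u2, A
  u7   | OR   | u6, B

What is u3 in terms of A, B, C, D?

u1 = B OR D
u2 = u1 AND A = (B OR D) AND A
u3 = u2 OR B = ((B OR D) AND A) OR B

((B OR D) AND A) OR B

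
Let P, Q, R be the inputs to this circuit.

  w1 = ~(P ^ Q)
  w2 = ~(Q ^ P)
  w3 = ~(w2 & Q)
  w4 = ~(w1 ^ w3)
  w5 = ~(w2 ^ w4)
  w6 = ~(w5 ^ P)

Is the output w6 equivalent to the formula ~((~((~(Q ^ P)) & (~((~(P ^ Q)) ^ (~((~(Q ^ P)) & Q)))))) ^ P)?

No

w1 = ~(P ^ Q)
w2 = ~(Q ^ P)
w3 = ~(w2 & Q) = ~((~(Q ^ P)) & Q)
w4 = ~(w1 ^ w3) = ~((~(P ^ Q)) ^ (~((~(Q ^ P)) & Q)))
w5 = ~(w2 ^ w4) = ~((~(Q ^ P)) ^ (~((~(P ^ Q)) ^ (~((~(Q ^ P)) & Q)))))
w6 = ~(w5 ^ P) = ~((~((~(Q ^ P)) ^ (~((~(P ^ Q)) ^ (~((~(Q ^ P)) & Q)))))) ^ P)
At P=0, Q=0, R=0: circuit gives 0, formula gives 1.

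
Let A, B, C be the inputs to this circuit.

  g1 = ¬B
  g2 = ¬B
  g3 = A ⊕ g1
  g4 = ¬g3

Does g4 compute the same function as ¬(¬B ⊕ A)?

Yes

g1 = ¬B
g3 = A ⊕ g1 = A ⊕ ¬B
g4 = ¬g3 = ¬(A ⊕ ¬B)
At A=0, B=0, C=0: circuit gives 0, formula gives 0.
At A=0, B=1, C=0: circuit gives 1, formula gives 1.
Agrees on all 8 inputs.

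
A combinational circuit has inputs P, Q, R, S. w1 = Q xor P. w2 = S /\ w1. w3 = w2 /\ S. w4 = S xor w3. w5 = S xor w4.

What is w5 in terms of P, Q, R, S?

w1 = Q xor P
w2 = S /\ w1 = S /\ (Q xor P)
w3 = w2 /\ S = (S /\ (Q xor P)) /\ S
w4 = S xor w3 = S xor ((S /\ (Q xor P)) /\ S)
w5 = S xor w4 = S xor (S xor ((S /\ (Q xor P)) /\ S))

S xor (S xor ((S /\ (Q xor P)) /\ S))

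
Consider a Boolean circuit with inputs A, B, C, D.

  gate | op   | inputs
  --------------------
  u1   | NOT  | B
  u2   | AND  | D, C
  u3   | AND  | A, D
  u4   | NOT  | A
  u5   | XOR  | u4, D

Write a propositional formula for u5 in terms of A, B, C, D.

u4 = NOT A
u5 = u4 XOR D = NOT A XOR D

NOT A XOR D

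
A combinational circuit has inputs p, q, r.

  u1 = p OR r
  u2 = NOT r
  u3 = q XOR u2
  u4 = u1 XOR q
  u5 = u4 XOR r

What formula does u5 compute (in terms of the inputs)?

u1 = p OR r
u4 = u1 XOR q = (p OR r) XOR q
u5 = u4 XOR r = ((p OR r) XOR q) XOR r

((p OR r) XOR q) XOR r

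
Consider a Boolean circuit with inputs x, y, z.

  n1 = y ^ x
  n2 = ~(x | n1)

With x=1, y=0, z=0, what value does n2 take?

n1 = 0 ^ 1 = 1
n2 = ~(1 | 1) = 0

0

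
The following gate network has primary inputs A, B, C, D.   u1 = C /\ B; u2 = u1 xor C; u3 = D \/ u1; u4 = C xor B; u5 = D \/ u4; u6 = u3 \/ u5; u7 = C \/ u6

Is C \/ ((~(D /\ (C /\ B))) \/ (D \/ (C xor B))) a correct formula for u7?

u1 = C /\ B
u3 = D \/ u1 = D \/ (C /\ B)
u4 = C xor B
u5 = D \/ u4 = D \/ (C xor B)
u6 = u3 \/ u5 = (D \/ (C /\ B)) \/ (D \/ (C xor B))
u7 = C \/ u6 = C \/ ((D \/ (C /\ B)) \/ (D \/ (C xor B)))
At A=0, B=0, C=0, D=0: circuit gives 0, formula gives 1.

No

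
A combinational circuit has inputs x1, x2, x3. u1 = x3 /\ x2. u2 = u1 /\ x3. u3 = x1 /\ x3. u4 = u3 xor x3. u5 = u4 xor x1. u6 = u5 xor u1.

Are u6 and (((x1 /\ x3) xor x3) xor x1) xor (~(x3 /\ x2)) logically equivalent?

u1 = x3 /\ x2
u3 = x1 /\ x3
u4 = u3 xor x3 = (x1 /\ x3) xor x3
u5 = u4 xor x1 = ((x1 /\ x3) xor x3) xor x1
u6 = u5 xor u1 = (((x1 /\ x3) xor x3) xor x1) xor (x3 /\ x2)
At x1=0, x2=0, x3=0: circuit gives 0, formula gives 1.

No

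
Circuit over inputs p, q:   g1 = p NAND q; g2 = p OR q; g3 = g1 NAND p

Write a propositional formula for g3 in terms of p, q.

g1 = p NAND q
g3 = g1 NAND p = (p NAND q) NAND p

(p NAND q) NAND p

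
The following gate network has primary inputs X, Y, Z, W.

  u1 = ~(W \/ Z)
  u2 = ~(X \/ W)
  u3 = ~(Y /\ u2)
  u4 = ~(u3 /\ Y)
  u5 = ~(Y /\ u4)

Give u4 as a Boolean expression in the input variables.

u2 = ~(X \/ W)
u3 = ~(Y /\ u2) = ~(Y /\ (~(X \/ W)))
u4 = ~(u3 /\ Y) = ~((~(Y /\ (~(X \/ W)))) /\ Y)

~((~(Y /\ (~(X \/ W)))) /\ Y)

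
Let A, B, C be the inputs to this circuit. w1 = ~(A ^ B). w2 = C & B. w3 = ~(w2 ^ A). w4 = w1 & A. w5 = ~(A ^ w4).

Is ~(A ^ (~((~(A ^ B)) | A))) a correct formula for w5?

No

w1 = ~(A ^ B)
w4 = w1 & A = (~(A ^ B)) & A
w5 = ~(A ^ w4) = ~(A ^ ((~(A ^ B)) & A))
At A=0, B=1, C=0: circuit gives 1, formula gives 0.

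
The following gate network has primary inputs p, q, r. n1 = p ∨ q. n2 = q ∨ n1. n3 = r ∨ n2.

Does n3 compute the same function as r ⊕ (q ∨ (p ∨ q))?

No

n1 = p ∨ q
n2 = q ∨ n1 = q ∨ (p ∨ q)
n3 = r ∨ n2 = r ∨ (q ∨ (p ∨ q))
At p=0, q=1, r=1: circuit gives 1, formula gives 0.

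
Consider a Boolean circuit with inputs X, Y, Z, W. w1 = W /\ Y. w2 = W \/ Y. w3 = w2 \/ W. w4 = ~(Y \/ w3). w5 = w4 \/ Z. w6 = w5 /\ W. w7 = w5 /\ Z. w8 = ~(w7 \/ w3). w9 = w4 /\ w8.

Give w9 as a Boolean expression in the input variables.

(~(Y \/ ((W \/ Y) \/ W))) /\ (~((((~(Y \/ ((W \/ Y) \/ W))) \/ Z) /\ Z) \/ ((W \/ Y) \/ W)))

w2 = W \/ Y
w3 = w2 \/ W = (W \/ Y) \/ W
w4 = ~(Y \/ w3) = ~(Y \/ ((W \/ Y) \/ W))
w5 = w4 \/ Z = (~(Y \/ ((W \/ Y) \/ W))) \/ Z
w7 = w5 /\ Z = ((~(Y \/ ((W \/ Y) \/ W))) \/ Z) /\ Z
w8 = ~(w7 \/ w3) = ~((((~(Y \/ ((W \/ Y) \/ W))) \/ Z) /\ Z) \/ ((W \/ Y) \/ W))
w9 = w4 /\ w8 = (~(Y \/ ((W \/ Y) \/ W))) /\ (~((((~(Y \/ ((W \/ Y) \/ W))) \/ Z) /\ Z) \/ ((W \/ Y) \/ W)))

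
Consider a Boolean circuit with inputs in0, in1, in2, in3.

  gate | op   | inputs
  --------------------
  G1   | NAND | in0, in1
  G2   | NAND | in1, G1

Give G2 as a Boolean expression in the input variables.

in1 NAND (in0 NAND in1)

G1 = in0 NAND in1
G2 = in1 NAND G1 = in1 NAND (in0 NAND in1)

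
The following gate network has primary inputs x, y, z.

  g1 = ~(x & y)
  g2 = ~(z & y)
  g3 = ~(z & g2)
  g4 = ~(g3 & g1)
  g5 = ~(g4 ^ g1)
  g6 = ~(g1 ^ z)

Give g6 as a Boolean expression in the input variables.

~((~(x & y)) ^ z)

g1 = ~(x & y)
g6 = ~(g1 ^ z) = ~((~(x & y)) ^ z)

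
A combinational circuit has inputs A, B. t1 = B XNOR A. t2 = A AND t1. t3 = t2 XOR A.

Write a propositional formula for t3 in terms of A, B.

t1 = B XNOR A
t2 = A AND t1 = A AND (B XNOR A)
t3 = t2 XOR A = (A AND (B XNOR A)) XOR A

(A AND (B XNOR A)) XOR A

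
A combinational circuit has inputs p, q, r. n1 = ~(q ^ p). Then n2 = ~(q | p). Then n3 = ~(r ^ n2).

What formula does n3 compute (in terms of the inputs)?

~(r ^ (~(q | p)))

n2 = ~(q | p)
n3 = ~(r ^ n2) = ~(r ^ (~(q | p)))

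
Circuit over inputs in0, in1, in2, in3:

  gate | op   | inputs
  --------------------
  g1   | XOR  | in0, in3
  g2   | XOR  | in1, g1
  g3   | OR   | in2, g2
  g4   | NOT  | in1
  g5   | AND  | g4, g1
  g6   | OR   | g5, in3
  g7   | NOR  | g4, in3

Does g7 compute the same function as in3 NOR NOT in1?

g4 = NOT in1
g7 = g4 NOR in3 = NOT in1 NOR in3
At in0=0, in1=0, in2=0, in3=0: circuit gives 0, formula gives 0.
At in0=0, in1=1, in2=0, in3=0: circuit gives 1, formula gives 1.
Agrees on all 16 inputs.

Yes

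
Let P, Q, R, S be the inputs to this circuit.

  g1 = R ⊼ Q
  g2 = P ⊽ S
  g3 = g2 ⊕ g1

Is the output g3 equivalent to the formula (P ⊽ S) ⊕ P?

g1 = R ⊼ Q
g2 = P ⊽ S
g3 = g2 ⊕ g1 = (P ⊽ S) ⊕ (R ⊼ Q)
At P=0, Q=0, R=0, S=0: circuit gives 0, formula gives 1.

No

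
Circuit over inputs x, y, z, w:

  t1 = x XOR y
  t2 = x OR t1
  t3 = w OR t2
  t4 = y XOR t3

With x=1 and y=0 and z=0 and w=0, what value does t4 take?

1

t1 = 1 XOR 0 = 1
t2 = 1 OR 1 = 1
t3 = 0 OR 1 = 1
t4 = 0 XOR 1 = 1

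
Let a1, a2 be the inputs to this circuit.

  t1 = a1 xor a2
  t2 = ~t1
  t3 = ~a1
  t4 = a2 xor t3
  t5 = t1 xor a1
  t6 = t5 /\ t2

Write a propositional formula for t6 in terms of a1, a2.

((a1 xor a2) xor a1) /\ ~(a1 xor a2)

t1 = a1 xor a2
t2 = ~t1 = ~(a1 xor a2)
t5 = t1 xor a1 = (a1 xor a2) xor a1
t6 = t5 /\ t2 = ((a1 xor a2) xor a1) /\ ~(a1 xor a2)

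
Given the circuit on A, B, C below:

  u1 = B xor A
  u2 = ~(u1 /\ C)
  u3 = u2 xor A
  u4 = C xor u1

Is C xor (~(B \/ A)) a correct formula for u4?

u1 = B xor A
u4 = C xor u1 = C xor (B xor A)
At A=0, B=0, C=0: circuit gives 0, formula gives 1.

No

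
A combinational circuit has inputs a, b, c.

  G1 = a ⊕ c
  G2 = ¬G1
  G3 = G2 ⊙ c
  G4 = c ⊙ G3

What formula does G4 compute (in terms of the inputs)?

G1 = a ⊕ c
G2 = ¬G1 = ¬(a ⊕ c)
G3 = G2 ⊙ c = ¬(a ⊕ c) ⊙ c
G4 = c ⊙ G3 = c ⊙ (¬(a ⊕ c) ⊙ c)

c ⊙ (¬(a ⊕ c) ⊙ c)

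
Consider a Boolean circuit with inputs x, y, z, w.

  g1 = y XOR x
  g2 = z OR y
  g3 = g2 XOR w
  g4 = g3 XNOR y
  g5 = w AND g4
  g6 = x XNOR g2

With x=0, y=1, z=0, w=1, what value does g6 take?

g2 = 0 OR 1 = 1
g6 = 0 XNOR 1 = 0

0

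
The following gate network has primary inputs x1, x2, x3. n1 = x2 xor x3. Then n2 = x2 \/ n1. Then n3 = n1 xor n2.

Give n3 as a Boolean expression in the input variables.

n1 = x2 xor x3
n2 = x2 \/ n1 = x2 \/ (x2 xor x3)
n3 = n1 xor n2 = (x2 xor x3) xor (x2 \/ (x2 xor x3))

(x2 xor x3) xor (x2 \/ (x2 xor x3))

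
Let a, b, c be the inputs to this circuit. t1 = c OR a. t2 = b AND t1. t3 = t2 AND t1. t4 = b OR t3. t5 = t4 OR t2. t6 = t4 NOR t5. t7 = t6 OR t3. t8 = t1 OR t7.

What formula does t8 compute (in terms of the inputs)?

t1 = c OR a
t2 = b AND t1 = b AND (c OR a)
t3 = t2 AND t1 = (b AND (c OR a)) AND (c OR a)
t4 = b OR t3 = b OR ((b AND (c OR a)) AND (c OR a))
t5 = t4 OR t2 = (b OR ((b AND (c OR a)) AND (c OR a))) OR (b AND (c OR a))
t6 = t4 NOR t5 = (b OR ((b AND (c OR a)) AND (c OR a))) NOR ((b OR ((b AND (c OR a)) AND (c OR a))) OR (b AND (c OR a)))
t7 = t6 OR t3 = ((b OR ((b AND (c OR a)) AND (c OR a))) NOR ((b OR ((b AND (c OR a)) AND (c OR a))) OR (b AND (c OR a)))) OR ((b AND (c OR a)) AND (c OR a))
t8 = t1 OR t7 = (c OR a) OR (((b OR ((b AND (c OR a)) AND (c OR a))) NOR ((b OR ((b AND (c OR a)) AND (c OR a))) OR (b AND (c OR a)))) OR ((b AND (c OR a)) AND (c OR a)))

(c OR a) OR (((b OR ((b AND (c OR a)) AND (c OR a))) NOR ((b OR ((b AND (c OR a)) AND (c OR a))) OR (b AND (c OR a)))) OR ((b AND (c OR a)) AND (c OR a)))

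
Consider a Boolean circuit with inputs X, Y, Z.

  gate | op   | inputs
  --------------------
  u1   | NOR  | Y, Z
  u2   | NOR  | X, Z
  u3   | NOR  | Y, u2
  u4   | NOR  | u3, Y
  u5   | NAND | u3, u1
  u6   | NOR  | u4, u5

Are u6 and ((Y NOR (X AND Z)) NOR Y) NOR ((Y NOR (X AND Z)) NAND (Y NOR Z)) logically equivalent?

u1 = Y NOR Z
u2 = X NOR Z
u3 = Y NOR u2 = Y NOR (X NOR Z)
u4 = u3 NOR Y = (Y NOR (X NOR Z)) NOR Y
u5 = u3 NAND u1 = (Y NOR (X NOR Z)) NAND (Y NOR Z)
u6 = u4 NOR u5 = ((Y NOR (X NOR Z)) NOR Y) NOR ((Y NOR (X NOR Z)) NAND (Y NOR Z))
At X=0, Y=0, Z=0: circuit gives 0, formula gives 1.

No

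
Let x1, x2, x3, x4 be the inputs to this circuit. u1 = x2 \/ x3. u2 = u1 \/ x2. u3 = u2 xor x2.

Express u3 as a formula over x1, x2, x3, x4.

((x2 \/ x3) \/ x2) xor x2

u1 = x2 \/ x3
u2 = u1 \/ x2 = (x2 \/ x3) \/ x2
u3 = u2 xor x2 = ((x2 \/ x3) \/ x2) xor x2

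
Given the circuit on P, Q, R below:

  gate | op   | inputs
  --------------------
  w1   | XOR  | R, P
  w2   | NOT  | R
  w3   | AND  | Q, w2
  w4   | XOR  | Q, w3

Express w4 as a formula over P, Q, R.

Q XOR (Q AND NOT R)

w2 = NOT R
w3 = Q AND w2 = Q AND NOT R
w4 = Q XOR w3 = Q XOR (Q AND NOT R)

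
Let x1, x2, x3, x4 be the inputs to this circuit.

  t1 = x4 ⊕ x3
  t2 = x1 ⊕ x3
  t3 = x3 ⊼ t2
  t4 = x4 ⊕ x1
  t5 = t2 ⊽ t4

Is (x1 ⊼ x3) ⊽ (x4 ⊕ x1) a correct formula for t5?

No

t2 = x1 ⊕ x3
t4 = x4 ⊕ x1
t5 = t2 ⊽ t4 = (x1 ⊕ x3) ⊽ (x4 ⊕ x1)
At x1=0, x2=0, x3=0, x4=0: circuit gives 1, formula gives 0.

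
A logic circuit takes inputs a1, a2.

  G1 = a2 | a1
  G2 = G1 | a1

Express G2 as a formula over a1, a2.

G1 = a2 | a1
G2 = G1 | a1 = (a2 | a1) | a1

(a2 | a1) | a1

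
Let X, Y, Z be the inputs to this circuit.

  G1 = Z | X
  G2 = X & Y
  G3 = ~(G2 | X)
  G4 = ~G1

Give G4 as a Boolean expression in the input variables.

~(Z | X)

G1 = Z | X
G4 = ~G1 = ~(Z | X)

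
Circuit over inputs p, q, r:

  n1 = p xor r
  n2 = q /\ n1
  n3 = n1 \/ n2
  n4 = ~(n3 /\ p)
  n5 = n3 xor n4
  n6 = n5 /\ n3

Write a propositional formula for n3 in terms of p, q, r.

n1 = p xor r
n2 = q /\ n1 = q /\ (p xor r)
n3 = n1 \/ n2 = (p xor r) \/ (q /\ (p xor r))

(p xor r) \/ (q /\ (p xor r))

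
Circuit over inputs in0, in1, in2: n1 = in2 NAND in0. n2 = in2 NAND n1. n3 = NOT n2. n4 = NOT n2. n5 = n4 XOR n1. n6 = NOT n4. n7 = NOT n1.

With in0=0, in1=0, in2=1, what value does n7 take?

n1 = 1 NAND 0 = 1
n7 = NOT 1 = 0

0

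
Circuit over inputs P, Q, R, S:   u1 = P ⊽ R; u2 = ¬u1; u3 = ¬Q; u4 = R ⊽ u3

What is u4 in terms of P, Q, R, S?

R ⊽ ¬Q

u3 = ¬Q
u4 = R ⊽ u3 = R ⊽ ¬Q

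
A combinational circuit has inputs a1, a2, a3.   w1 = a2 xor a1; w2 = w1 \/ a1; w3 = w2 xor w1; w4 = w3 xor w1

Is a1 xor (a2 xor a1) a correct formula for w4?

No

w1 = a2 xor a1
w2 = w1 \/ a1 = (a2 xor a1) \/ a1
w3 = w2 xor w1 = ((a2 xor a1) \/ a1) xor (a2 xor a1)
w4 = w3 xor w1 = (((a2 xor a1) \/ a1) xor (a2 xor a1)) xor (a2 xor a1)
At a1=1, a2=0, a3=0: circuit gives 1, formula gives 0.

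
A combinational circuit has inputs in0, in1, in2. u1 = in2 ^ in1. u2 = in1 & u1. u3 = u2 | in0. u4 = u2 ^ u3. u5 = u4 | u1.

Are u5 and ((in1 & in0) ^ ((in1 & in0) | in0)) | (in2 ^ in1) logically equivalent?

u1 = in2 ^ in1
u2 = in1 & u1 = in1 & (in2 ^ in1)
u3 = u2 | in0 = (in1 & (in2 ^ in1)) | in0
u4 = u2 ^ u3 = (in1 & (in2 ^ in1)) ^ ((in1 & (in2 ^ in1)) | in0)
u5 = u4 | u1 = ((in1 & (in2 ^ in1)) ^ ((in1 & (in2 ^ in1)) | in0)) | (in2 ^ in1)
At in0=1, in1=1, in2=1: circuit gives 1, formula gives 0.

No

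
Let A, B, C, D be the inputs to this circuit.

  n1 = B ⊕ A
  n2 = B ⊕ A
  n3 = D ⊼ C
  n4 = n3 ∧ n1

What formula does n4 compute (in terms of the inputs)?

(D ⊼ C) ∧ (B ⊕ A)

n1 = B ⊕ A
n3 = D ⊼ C
n4 = n3 ∧ n1 = (D ⊼ C) ∧ (B ⊕ A)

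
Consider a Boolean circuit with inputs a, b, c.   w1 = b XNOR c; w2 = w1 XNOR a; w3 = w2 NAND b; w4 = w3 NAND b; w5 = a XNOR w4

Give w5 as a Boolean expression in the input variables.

a XNOR ((((b XNOR c) XNOR a) NAND b) NAND b)

w1 = b XNOR c
w2 = w1 XNOR a = (b XNOR c) XNOR a
w3 = w2 NAND b = ((b XNOR c) XNOR a) NAND b
w4 = w3 NAND b = (((b XNOR c) XNOR a) NAND b) NAND b
w5 = a XNOR w4 = a XNOR ((((b XNOR c) XNOR a) NAND b) NAND b)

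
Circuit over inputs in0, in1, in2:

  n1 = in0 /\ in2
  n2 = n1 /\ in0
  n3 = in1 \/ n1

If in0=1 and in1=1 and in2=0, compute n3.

n1 = 1 /\ 0 = 0
n3 = 1 \/ 0 = 1

1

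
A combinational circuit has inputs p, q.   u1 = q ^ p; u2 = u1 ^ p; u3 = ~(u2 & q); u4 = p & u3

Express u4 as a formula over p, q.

p & (~(((q ^ p) ^ p) & q))

u1 = q ^ p
u2 = u1 ^ p = (q ^ p) ^ p
u3 = ~(u2 & q) = ~(((q ^ p) ^ p) & q)
u4 = p & u3 = p & (~(((q ^ p) ^ p) & q))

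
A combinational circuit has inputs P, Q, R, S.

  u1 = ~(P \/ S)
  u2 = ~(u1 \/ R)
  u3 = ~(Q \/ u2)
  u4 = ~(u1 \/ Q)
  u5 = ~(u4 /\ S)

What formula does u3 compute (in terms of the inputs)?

u1 = ~(P \/ S)
u2 = ~(u1 \/ R) = ~((~(P \/ S)) \/ R)
u3 = ~(Q \/ u2) = ~(Q \/ (~((~(P \/ S)) \/ R)))

~(Q \/ (~((~(P \/ S)) \/ R)))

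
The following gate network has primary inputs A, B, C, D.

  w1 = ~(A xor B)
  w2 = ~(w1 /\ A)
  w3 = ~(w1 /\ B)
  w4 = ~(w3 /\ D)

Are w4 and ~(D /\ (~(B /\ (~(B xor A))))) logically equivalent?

w1 = ~(A xor B)
w3 = ~(w1 /\ B) = ~((~(A xor B)) /\ B)
w4 = ~(w3 /\ D) = ~((~((~(A xor B)) /\ B)) /\ D)
At A=0, B=0, C=0, D=1: circuit gives 0, formula gives 0.
At A=0, B=0, C=0, D=0: circuit gives 1, formula gives 1.
Agrees on all 16 inputs.

Yes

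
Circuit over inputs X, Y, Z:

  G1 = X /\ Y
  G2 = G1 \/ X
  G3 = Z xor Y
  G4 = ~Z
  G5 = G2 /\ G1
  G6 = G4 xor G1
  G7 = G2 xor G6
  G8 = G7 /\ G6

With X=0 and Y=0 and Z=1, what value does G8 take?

G1 = 0 /\ 0 = 0
G2 = 0 \/ 0 = 0
G4 = ~1 = 0
G6 = 0 xor 0 = 0
G7 = 0 xor 0 = 0
G8 = 0 /\ 0 = 0

0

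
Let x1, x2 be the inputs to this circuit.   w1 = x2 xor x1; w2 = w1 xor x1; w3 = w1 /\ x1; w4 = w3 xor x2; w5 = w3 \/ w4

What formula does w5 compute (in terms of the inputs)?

w1 = x2 xor x1
w3 = w1 /\ x1 = (x2 xor x1) /\ x1
w4 = w3 xor x2 = ((x2 xor x1) /\ x1) xor x2
w5 = w3 \/ w4 = ((x2 xor x1) /\ x1) \/ (((x2 xor x1) /\ x1) xor x2)

((x2 xor x1) /\ x1) \/ (((x2 xor x1) /\ x1) xor x2)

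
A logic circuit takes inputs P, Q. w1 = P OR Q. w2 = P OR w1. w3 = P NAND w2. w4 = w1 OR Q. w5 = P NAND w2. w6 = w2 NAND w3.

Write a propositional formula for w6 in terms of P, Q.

w1 = P OR Q
w2 = P OR w1 = P OR (P OR Q)
w3 = P NAND w2 = P NAND (P OR (P OR Q))
w6 = w2 NAND w3 = (P OR (P OR Q)) NAND (P NAND (P OR (P OR Q)))

(P OR (P OR Q)) NAND (P NAND (P OR (P OR Q)))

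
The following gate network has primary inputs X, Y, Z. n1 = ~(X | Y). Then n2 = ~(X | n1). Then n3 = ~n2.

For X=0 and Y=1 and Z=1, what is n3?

n1 = ~(0 | 1) = 0
n2 = ~(0 | 0) = 1
n3 = ~1 = 0

0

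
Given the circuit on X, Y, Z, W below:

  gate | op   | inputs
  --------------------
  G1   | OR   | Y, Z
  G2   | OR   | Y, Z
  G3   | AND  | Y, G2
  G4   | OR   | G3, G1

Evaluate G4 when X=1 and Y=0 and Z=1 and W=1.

1

G1 = 0 OR 1 = 1
G2 = 0 OR 1 = 1
G3 = 0 AND 1 = 0
G4 = 0 OR 1 = 1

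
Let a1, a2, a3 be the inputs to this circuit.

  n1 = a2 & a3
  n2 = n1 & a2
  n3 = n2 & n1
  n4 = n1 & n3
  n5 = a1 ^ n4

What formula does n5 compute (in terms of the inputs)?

n1 = a2 & a3
n2 = n1 & a2 = (a2 & a3) & a2
n3 = n2 & n1 = ((a2 & a3) & a2) & (a2 & a3)
n4 = n1 & n3 = (a2 & a3) & (((a2 & a3) & a2) & (a2 & a3))
n5 = a1 ^ n4 = a1 ^ ((a2 & a3) & (((a2 & a3) & a2) & (a2 & a3)))

a1 ^ ((a2 & a3) & (((a2 & a3) & a2) & (a2 & a3)))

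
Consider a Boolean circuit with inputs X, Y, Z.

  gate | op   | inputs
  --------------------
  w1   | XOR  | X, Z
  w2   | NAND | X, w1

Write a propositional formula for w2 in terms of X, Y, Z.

X NAND (X XOR Z)

w1 = X XOR Z
w2 = X NAND w1 = X NAND (X XOR Z)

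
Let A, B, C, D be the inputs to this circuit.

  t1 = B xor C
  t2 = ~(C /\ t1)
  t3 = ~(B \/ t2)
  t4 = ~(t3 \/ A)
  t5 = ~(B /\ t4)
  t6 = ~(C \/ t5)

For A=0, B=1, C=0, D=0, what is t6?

t1 = 1 xor 0 = 1
t2 = ~(0 /\ 1) = 1
t3 = ~(1 \/ 1) = 0
t4 = ~(0 \/ 0) = 1
t5 = ~(1 /\ 1) = 0
t6 = ~(0 \/ 0) = 1

1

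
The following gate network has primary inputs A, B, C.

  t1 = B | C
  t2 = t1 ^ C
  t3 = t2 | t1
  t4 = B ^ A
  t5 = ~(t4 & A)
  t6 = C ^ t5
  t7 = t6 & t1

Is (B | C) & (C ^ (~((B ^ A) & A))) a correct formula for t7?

t1 = B | C
t4 = B ^ A
t5 = ~(t4 & A) = ~((B ^ A) & A)
t6 = C ^ t5 = C ^ (~((B ^ A) & A))
t7 = t6 & t1 = (C ^ (~((B ^ A) & A))) & (B | C)
At A=0, B=0, C=0: circuit gives 0, formula gives 0.
At A=0, B=1, C=0: circuit gives 1, formula gives 1.
Agrees on all 8 inputs.

Yes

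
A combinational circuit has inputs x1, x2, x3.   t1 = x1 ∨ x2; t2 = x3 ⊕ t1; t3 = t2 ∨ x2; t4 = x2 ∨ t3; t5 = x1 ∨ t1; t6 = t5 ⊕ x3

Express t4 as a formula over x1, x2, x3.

t1 = x1 ∨ x2
t2 = x3 ⊕ t1 = x3 ⊕ (x1 ∨ x2)
t3 = t2 ∨ x2 = (x3 ⊕ (x1 ∨ x2)) ∨ x2
t4 = x2 ∨ t3 = x2 ∨ ((x3 ⊕ (x1 ∨ x2)) ∨ x2)

x2 ∨ ((x3 ⊕ (x1 ∨ x2)) ∨ x2)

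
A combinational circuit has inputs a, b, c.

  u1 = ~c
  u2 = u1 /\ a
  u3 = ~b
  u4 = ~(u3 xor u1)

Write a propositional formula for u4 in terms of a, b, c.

~(~b xor ~c)

u1 = ~c
u3 = ~b
u4 = ~(u3 xor u1) = ~(~b xor ~c)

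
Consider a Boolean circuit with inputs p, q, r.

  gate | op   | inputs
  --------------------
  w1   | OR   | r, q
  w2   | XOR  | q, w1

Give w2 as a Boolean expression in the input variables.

q XOR (r OR q)

w1 = r OR q
w2 = q XOR w1 = q XOR (r OR q)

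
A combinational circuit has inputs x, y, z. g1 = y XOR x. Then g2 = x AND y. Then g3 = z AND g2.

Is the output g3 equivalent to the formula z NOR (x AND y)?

No

g2 = x AND y
g3 = z AND g2 = z AND (x AND y)
At x=0, y=0, z=0: circuit gives 0, formula gives 1.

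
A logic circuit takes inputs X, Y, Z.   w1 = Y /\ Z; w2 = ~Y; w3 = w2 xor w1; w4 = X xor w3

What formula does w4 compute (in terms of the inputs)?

w1 = Y /\ Z
w2 = ~Y
w3 = w2 xor w1 = ~Y xor (Y /\ Z)
w4 = X xor w3 = X xor (~Y xor (Y /\ Z))

X xor (~Y xor (Y /\ Z))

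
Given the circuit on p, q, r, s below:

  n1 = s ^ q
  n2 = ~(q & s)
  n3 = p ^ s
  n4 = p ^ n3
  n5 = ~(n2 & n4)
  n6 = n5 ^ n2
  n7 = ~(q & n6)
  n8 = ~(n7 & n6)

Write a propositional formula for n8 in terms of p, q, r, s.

~((~(q & ((~((~(q & s)) & (p ^ (p ^ s)))) ^ (~(q & s))))) & ((~((~(q & s)) & (p ^ (p ^ s)))) ^ (~(q & s))))

n2 = ~(q & s)
n3 = p ^ s
n4 = p ^ n3 = p ^ (p ^ s)
n5 = ~(n2 & n4) = ~((~(q & s)) & (p ^ (p ^ s)))
n6 = n5 ^ n2 = (~((~(q & s)) & (p ^ (p ^ s)))) ^ (~(q & s))
n7 = ~(q & n6) = ~(q & ((~((~(q & s)) & (p ^ (p ^ s)))) ^ (~(q & s))))
n8 = ~(n7 & n6) = ~((~(q & ((~((~(q & s)) & (p ^ (p ^ s)))) ^ (~(q & s))))) & ((~((~(q & s)) & (p ^ (p ^ s)))) ^ (~(q & s))))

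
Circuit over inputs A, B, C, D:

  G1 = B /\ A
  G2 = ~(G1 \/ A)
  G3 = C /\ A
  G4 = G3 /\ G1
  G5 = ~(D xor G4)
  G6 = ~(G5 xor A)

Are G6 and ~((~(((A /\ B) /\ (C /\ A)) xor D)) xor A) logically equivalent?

G1 = B /\ A
G3 = C /\ A
G4 = G3 /\ G1 = (C /\ A) /\ (B /\ A)
G5 = ~(D xor G4) = ~(D xor ((C /\ A) /\ (B /\ A)))
G6 = ~(G5 xor A) = ~((~(D xor ((C /\ A) /\ (B /\ A)))) xor A)
At A=0, B=0, C=0, D=0: circuit gives 0, formula gives 0.
At A=0, B=0, C=0, D=1: circuit gives 1, formula gives 1.
Agrees on all 16 inputs.

Yes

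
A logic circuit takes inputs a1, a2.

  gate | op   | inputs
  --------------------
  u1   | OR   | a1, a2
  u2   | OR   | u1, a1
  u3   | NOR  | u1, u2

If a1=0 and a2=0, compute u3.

1

u1 = 0 OR 0 = 0
u2 = 0 OR 0 = 0
u3 = 0 NOR 0 = 1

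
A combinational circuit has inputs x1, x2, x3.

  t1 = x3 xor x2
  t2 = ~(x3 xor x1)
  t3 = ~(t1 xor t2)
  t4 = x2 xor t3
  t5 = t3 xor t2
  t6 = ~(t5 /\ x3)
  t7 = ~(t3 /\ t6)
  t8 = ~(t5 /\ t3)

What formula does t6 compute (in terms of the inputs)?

t1 = x3 xor x2
t2 = ~(x3 xor x1)
t3 = ~(t1 xor t2) = ~((x3 xor x2) xor (~(x3 xor x1)))
t5 = t3 xor t2 = (~((x3 xor x2) xor (~(x3 xor x1)))) xor (~(x3 xor x1))
t6 = ~(t5 /\ x3) = ~(((~((x3 xor x2) xor (~(x3 xor x1)))) xor (~(x3 xor x1))) /\ x3)

~(((~((x3 xor x2) xor (~(x3 xor x1)))) xor (~(x3 xor x1))) /\ x3)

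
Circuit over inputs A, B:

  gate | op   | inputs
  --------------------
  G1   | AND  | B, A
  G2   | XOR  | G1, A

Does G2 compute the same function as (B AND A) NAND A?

G1 = B AND A
G2 = G1 XOR A = (B AND A) XOR A
At A=0, B=0: circuit gives 0, formula gives 1.

No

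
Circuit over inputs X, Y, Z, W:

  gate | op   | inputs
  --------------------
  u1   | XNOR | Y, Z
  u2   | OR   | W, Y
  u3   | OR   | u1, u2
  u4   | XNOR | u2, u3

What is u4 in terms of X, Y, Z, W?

(W OR Y) XNOR ((Y XNOR Z) OR (W OR Y))

u1 = Y XNOR Z
u2 = W OR Y
u3 = u1 OR u2 = (Y XNOR Z) OR (W OR Y)
u4 = u2 XNOR u3 = (W OR Y) XNOR ((Y XNOR Z) OR (W OR Y))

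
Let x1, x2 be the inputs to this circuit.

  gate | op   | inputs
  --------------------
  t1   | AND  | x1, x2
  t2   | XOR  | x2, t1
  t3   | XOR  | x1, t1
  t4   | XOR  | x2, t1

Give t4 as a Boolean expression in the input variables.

x2 XOR (x1 AND x2)

t1 = x1 AND x2
t4 = x2 XOR t1 = x2 XOR (x1 AND x2)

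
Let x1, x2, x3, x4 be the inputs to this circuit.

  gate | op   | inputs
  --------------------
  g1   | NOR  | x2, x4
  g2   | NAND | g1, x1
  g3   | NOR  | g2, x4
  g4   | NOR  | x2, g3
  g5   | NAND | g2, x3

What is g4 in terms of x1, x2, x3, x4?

g1 = x2 NOR x4
g2 = g1 NAND x1 = (x2 NOR x4) NAND x1
g3 = g2 NOR x4 = ((x2 NOR x4) NAND x1) NOR x4
g4 = x2 NOR g3 = x2 NOR (((x2 NOR x4) NAND x1) NOR x4)

x2 NOR (((x2 NOR x4) NAND x1) NOR x4)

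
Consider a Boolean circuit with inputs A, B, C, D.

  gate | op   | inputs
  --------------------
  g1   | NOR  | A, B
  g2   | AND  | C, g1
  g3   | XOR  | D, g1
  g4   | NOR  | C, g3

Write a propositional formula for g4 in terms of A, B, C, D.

C NOR (D XOR (A NOR B))

g1 = A NOR B
g3 = D XOR g1 = D XOR (A NOR B)
g4 = C NOR g3 = C NOR (D XOR (A NOR B))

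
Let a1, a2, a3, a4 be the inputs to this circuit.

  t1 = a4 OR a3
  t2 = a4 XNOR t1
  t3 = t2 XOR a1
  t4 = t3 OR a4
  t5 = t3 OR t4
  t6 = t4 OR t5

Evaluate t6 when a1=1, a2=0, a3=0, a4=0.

t1 = 0 OR 0 = 0
t2 = 0 XNOR 0 = 1
t3 = 1 XOR 1 = 0
t4 = 0 OR 0 = 0
t5 = 0 OR 0 = 0
t6 = 0 OR 0 = 0

0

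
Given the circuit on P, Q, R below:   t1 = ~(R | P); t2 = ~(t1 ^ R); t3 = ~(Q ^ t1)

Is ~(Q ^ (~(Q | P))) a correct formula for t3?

No

t1 = ~(R | P)
t3 = ~(Q ^ t1) = ~(Q ^ (~(R | P)))
At P=0, Q=0, R=1: circuit gives 1, formula gives 0.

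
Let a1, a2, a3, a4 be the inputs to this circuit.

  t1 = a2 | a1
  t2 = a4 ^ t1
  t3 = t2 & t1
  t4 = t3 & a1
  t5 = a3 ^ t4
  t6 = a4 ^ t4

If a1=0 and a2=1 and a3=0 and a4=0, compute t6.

0

t1 = 1 | 0 = 1
t2 = 0 ^ 1 = 1
t3 = 1 & 1 = 1
t4 = 1 & 0 = 0
t6 = 0 ^ 0 = 0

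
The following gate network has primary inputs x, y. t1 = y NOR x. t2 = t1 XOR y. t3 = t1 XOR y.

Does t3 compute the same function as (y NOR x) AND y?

t1 = y NOR x
t3 = t1 XOR y = (y NOR x) XOR y
At x=0, y=0: circuit gives 1, formula gives 0.

No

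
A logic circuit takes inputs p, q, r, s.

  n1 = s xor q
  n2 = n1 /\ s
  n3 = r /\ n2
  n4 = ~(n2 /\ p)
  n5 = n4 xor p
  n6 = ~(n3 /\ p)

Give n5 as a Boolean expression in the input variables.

(~(((s xor q) /\ s) /\ p)) xor p

n1 = s xor q
n2 = n1 /\ s = (s xor q) /\ s
n4 = ~(n2 /\ p) = ~(((s xor q) /\ s) /\ p)
n5 = n4 xor p = (~(((s xor q) /\ s) /\ p)) xor p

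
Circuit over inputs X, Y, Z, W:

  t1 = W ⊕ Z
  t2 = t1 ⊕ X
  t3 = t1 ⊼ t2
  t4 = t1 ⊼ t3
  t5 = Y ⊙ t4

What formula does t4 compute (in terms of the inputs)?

t1 = W ⊕ Z
t2 = t1 ⊕ X = (W ⊕ Z) ⊕ X
t3 = t1 ⊼ t2 = (W ⊕ Z) ⊼ ((W ⊕ Z) ⊕ X)
t4 = t1 ⊼ t3 = (W ⊕ Z) ⊼ ((W ⊕ Z) ⊼ ((W ⊕ Z) ⊕ X))

(W ⊕ Z) ⊼ ((W ⊕ Z) ⊼ ((W ⊕ Z) ⊕ X))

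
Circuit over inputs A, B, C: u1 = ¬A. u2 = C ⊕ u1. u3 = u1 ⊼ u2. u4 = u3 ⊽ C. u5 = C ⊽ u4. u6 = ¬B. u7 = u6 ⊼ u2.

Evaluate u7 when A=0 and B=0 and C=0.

u1 = ¬0 = 1
u2 = 0 ⊕ 1 = 1
u6 = ¬0 = 1
u7 = 1 ⊼ 1 = 0

0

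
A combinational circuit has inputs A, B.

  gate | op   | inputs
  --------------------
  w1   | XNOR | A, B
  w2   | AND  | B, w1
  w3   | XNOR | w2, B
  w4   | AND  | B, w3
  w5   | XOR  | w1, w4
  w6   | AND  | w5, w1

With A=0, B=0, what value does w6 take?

w1 = 0 XNOR 0 = 1
w2 = 0 AND 1 = 0
w3 = 0 XNOR 0 = 1
w4 = 0 AND 1 = 0
w5 = 1 XOR 0 = 1
w6 = 1 AND 1 = 1

1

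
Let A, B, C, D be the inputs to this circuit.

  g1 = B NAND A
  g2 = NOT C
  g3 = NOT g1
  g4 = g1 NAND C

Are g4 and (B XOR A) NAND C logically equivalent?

g1 = B NAND A
g4 = g1 NAND C = (B NAND A) NAND C
At A=0, B=0, C=1, D=0: circuit gives 0, formula gives 1.

No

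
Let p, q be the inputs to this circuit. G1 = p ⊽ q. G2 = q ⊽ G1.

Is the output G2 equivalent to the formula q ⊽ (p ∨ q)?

G1 = p ⊽ q
G2 = q ⊽ G1 = q ⊽ (p ⊽ q)
At p=0, q=0: circuit gives 0, formula gives 1.

No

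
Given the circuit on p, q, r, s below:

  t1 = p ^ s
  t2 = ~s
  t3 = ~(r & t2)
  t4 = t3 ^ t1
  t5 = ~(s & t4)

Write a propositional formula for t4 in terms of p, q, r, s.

(~(r & ~s)) ^ (p ^ s)

t1 = p ^ s
t2 = ~s
t3 = ~(r & t2) = ~(r & ~s)
t4 = t3 ^ t1 = (~(r & ~s)) ^ (p ^ s)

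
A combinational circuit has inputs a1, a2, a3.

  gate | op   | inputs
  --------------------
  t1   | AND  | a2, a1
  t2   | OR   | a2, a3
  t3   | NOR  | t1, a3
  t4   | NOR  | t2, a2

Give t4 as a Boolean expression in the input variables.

(a2 OR a3) NOR a2

t2 = a2 OR a3
t4 = t2 NOR a2 = (a2 OR a3) NOR a2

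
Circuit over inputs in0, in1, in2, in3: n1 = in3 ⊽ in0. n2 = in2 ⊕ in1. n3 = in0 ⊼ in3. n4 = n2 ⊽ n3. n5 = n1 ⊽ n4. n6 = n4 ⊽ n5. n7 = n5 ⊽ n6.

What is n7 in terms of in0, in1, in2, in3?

((in3 ⊽ in0) ⊽ ((in2 ⊕ in1) ⊽ (in0 ⊼ in3))) ⊽ (((in2 ⊕ in1) ⊽ (in0 ⊼ in3)) ⊽ ((in3 ⊽ in0) ⊽ ((in2 ⊕ in1) ⊽ (in0 ⊼ in3))))

n1 = in3 ⊽ in0
n2 = in2 ⊕ in1
n3 = in0 ⊼ in3
n4 = n2 ⊽ n3 = (in2 ⊕ in1) ⊽ (in0 ⊼ in3)
n5 = n1 ⊽ n4 = (in3 ⊽ in0) ⊽ ((in2 ⊕ in1) ⊽ (in0 ⊼ in3))
n6 = n4 ⊽ n5 = ((in2 ⊕ in1) ⊽ (in0 ⊼ in3)) ⊽ ((in3 ⊽ in0) ⊽ ((in2 ⊕ in1) ⊽ (in0 ⊼ in3)))
n7 = n5 ⊽ n6 = ((in3 ⊽ in0) ⊽ ((in2 ⊕ in1) ⊽ (in0 ⊼ in3))) ⊽ (((in2 ⊕ in1) ⊽ (in0 ⊼ in3)) ⊽ ((in3 ⊽ in0) ⊽ ((in2 ⊕ in1) ⊽ (in0 ⊼ in3))))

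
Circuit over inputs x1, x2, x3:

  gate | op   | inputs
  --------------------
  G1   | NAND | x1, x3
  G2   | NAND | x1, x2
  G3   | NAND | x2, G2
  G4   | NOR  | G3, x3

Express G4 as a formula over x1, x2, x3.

G2 = x1 NAND x2
G3 = x2 NAND G2 = x2 NAND (x1 NAND x2)
G4 = G3 NOR x3 = (x2 NAND (x1 NAND x2)) NOR x3

(x2 NAND (x1 NAND x2)) NOR x3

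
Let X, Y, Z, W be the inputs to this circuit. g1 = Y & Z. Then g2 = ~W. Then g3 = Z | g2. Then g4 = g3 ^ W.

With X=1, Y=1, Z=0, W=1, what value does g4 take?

g2 = ~1 = 0
g3 = 0 | 0 = 0
g4 = 0 ^ 1 = 1

1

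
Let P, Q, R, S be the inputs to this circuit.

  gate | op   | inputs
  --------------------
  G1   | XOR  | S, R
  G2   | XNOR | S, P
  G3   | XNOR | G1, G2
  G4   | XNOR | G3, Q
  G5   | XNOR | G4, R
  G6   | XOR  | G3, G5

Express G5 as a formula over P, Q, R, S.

(((S XOR R) XNOR (S XNOR P)) XNOR Q) XNOR R

G1 = S XOR R
G2 = S XNOR P
G3 = G1 XNOR G2 = (S XOR R) XNOR (S XNOR P)
G4 = G3 XNOR Q = ((S XOR R) XNOR (S XNOR P)) XNOR Q
G5 = G4 XNOR R = (((S XOR R) XNOR (S XNOR P)) XNOR Q) XNOR R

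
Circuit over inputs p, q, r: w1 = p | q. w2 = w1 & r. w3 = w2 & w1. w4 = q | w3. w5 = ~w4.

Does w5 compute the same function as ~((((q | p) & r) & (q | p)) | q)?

Yes

w1 = p | q
w2 = w1 & r = (p | q) & r
w3 = w2 & w1 = ((p | q) & r) & (p | q)
w4 = q | w3 = q | (((p | q) & r) & (p | q))
w5 = ~w4 = ~(q | (((p | q) & r) & (p | q)))
At p=0, q=1, r=0: circuit gives 0, formula gives 0.
At p=0, q=0, r=0: circuit gives 1, formula gives 1.
Agrees on all 8 inputs.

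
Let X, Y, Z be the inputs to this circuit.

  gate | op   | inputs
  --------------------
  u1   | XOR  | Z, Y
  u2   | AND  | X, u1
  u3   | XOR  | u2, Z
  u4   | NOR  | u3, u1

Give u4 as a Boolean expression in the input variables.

u1 = Z XOR Y
u2 = X AND u1 = X AND (Z XOR Y)
u3 = u2 XOR Z = (X AND (Z XOR Y)) XOR Z
u4 = u3 NOR u1 = ((X AND (Z XOR Y)) XOR Z) NOR (Z XOR Y)

((X AND (Z XOR Y)) XOR Z) NOR (Z XOR Y)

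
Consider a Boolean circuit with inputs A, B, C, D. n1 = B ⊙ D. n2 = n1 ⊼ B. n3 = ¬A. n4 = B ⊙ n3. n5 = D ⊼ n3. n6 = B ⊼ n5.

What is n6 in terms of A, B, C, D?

B ⊼ (D ⊼ ¬A)

n3 = ¬A
n5 = D ⊼ n3 = D ⊼ ¬A
n6 = B ⊼ n5 = B ⊼ (D ⊼ ¬A)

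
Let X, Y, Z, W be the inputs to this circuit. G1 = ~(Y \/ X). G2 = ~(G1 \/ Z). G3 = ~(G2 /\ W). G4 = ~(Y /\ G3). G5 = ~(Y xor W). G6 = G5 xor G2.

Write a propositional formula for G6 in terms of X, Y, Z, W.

G1 = ~(Y \/ X)
G2 = ~(G1 \/ Z) = ~((~(Y \/ X)) \/ Z)
G5 = ~(Y xor W)
G6 = G5 xor G2 = (~(Y xor W)) xor (~((~(Y \/ X)) \/ Z))

(~(Y xor W)) xor (~((~(Y \/ X)) \/ Z))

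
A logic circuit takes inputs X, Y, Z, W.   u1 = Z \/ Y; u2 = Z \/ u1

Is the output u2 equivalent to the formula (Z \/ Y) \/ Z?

Yes

u1 = Z \/ Y
u2 = Z \/ u1 = Z \/ (Z \/ Y)
At X=0, Y=0, Z=0, W=0: circuit gives 0, formula gives 0.
At X=0, Y=0, Z=1, W=0: circuit gives 1, formula gives 1.
Agrees on all 16 inputs.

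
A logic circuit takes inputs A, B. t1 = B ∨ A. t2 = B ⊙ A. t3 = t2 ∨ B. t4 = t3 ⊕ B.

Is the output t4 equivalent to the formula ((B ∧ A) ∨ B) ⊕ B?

t2 = B ⊙ A
t3 = t2 ∨ B = (B ⊙ A) ∨ B
t4 = t3 ⊕ B = ((B ⊙ A) ∨ B) ⊕ B
At A=0, B=0: circuit gives 1, formula gives 0.

No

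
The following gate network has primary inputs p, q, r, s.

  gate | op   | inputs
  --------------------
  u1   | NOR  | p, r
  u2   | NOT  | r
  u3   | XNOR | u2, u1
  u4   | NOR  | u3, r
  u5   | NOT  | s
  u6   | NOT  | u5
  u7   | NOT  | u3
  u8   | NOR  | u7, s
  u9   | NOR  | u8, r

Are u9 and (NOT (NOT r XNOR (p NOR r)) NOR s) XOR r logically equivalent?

No

u1 = p NOR r
u2 = NOT r
u3 = u2 XNOR u1 = NOT r XNOR (p NOR r)
u7 = NOT u3 = NOT (NOT r XNOR (p NOR r))
u8 = u7 NOR s = NOT (NOT r XNOR (p NOR r)) NOR s
u9 = u8 NOR r = (NOT (NOT r XNOR (p NOR r)) NOR s) NOR r
At p=0, q=0, r=0, s=0: circuit gives 0, formula gives 1.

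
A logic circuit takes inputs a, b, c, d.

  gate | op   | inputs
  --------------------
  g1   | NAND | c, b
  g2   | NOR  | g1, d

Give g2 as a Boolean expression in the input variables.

g1 = c NAND b
g2 = g1 NOR d = (c NAND b) NOR d

(c NAND b) NOR d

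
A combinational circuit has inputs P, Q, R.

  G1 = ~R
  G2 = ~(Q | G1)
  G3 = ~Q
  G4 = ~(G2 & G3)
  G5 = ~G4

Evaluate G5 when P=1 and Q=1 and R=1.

G1 = ~1 = 0
G2 = ~(1 | 0) = 0
G3 = ~1 = 0
G4 = ~(0 & 0) = 1
G5 = ~1 = 0

0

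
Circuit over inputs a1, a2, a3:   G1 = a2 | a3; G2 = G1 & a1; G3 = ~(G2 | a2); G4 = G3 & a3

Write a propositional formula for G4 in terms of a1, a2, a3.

(~(((a2 | a3) & a1) | a2)) & a3

G1 = a2 | a3
G2 = G1 & a1 = (a2 | a3) & a1
G3 = ~(G2 | a2) = ~(((a2 | a3) & a1) | a2)
G4 = G3 & a3 = (~(((a2 | a3) & a1) | a2)) & a3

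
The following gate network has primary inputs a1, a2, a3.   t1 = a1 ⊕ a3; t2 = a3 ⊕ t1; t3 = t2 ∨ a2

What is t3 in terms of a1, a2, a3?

(a3 ⊕ (a1 ⊕ a3)) ∨ a2

t1 = a1 ⊕ a3
t2 = a3 ⊕ t1 = a3 ⊕ (a1 ⊕ a3)
t3 = t2 ∨ a2 = (a3 ⊕ (a1 ⊕ a3)) ∨ a2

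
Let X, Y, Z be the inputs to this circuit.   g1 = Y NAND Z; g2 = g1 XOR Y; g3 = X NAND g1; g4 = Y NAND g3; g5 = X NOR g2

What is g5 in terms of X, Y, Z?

X NOR ((Y NAND Z) XOR Y)

g1 = Y NAND Z
g2 = g1 XOR Y = (Y NAND Z) XOR Y
g5 = X NOR g2 = X NOR ((Y NAND Z) XOR Y)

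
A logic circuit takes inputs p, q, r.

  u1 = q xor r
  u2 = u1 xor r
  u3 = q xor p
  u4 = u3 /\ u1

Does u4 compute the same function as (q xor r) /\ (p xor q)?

Yes

u1 = q xor r
u3 = q xor p
u4 = u3 /\ u1 = (q xor p) /\ (q xor r)
At p=0, q=0, r=0: circuit gives 0, formula gives 0.
At p=0, q=1, r=0: circuit gives 1, formula gives 1.
Agrees on all 8 inputs.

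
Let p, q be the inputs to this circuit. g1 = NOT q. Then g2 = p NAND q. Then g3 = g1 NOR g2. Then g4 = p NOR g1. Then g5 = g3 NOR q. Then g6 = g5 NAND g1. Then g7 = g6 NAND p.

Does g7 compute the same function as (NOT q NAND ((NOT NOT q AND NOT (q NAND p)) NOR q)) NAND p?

Yes

g1 = NOT q
g2 = p NAND q
g3 = g1 NOR g2 = NOT q NOR (p NAND q)
g5 = g3 NOR q = (NOT q NOR (p NAND q)) NOR q
g6 = g5 NAND g1 = ((NOT q NOR (p NAND q)) NOR q) NAND NOT q
g7 = g6 NAND p = (((NOT q NOR (p NAND q)) NOR q) NAND NOT q) NAND p
At p=1, q=1: circuit gives 0, formula gives 0.
At p=0, q=0: circuit gives 1, formula gives 1.
Agrees on all 4 inputs.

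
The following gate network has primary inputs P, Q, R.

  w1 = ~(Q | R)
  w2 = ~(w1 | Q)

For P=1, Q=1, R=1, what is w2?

0

w1 = ~(1 | 1) = 0
w2 = ~(0 | 1) = 0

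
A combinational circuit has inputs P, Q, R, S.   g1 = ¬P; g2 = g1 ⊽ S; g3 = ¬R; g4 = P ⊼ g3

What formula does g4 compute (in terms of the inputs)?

g3 = ¬R
g4 = P ⊼ g3 = P ⊼ ¬R

P ⊼ ¬R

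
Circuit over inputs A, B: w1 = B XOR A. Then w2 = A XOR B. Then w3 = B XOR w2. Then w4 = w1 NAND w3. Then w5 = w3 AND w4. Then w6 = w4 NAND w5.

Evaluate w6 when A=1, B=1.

w1 = 1 XOR 1 = 0
w2 = 1 XOR 1 = 0
w3 = 1 XOR 0 = 1
w4 = 0 NAND 1 = 1
w5 = 1 AND 1 = 1
w6 = 1 NAND 1 = 0

0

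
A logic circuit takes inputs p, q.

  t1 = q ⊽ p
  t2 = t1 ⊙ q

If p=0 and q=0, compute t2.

0

t1 = 0 ⊽ 0 = 1
t2 = 1 ⊙ 0 = 0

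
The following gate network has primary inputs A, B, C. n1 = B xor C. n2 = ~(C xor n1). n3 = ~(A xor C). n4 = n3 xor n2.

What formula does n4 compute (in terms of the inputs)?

n1 = B xor C
n2 = ~(C xor n1) = ~(C xor (B xor C))
n3 = ~(A xor C)
n4 = n3 xor n2 = (~(A xor C)) xor (~(C xor (B xor C)))

(~(A xor C)) xor (~(C xor (B xor C)))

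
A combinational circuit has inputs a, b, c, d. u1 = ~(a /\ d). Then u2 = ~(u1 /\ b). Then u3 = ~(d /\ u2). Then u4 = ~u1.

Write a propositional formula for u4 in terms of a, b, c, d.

~(~(a /\ d))

u1 = ~(a /\ d)
u4 = ~u1 = ~(~(a /\ d))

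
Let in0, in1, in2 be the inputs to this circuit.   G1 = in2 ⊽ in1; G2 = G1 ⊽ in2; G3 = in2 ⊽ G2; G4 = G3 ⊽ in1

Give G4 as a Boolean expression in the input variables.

(in2 ⊽ ((in2 ⊽ in1) ⊽ in2)) ⊽ in1

G1 = in2 ⊽ in1
G2 = G1 ⊽ in2 = (in2 ⊽ in1) ⊽ in2
G3 = in2 ⊽ G2 = in2 ⊽ ((in2 ⊽ in1) ⊽ in2)
G4 = G3 ⊽ in1 = (in2 ⊽ ((in2 ⊽ in1) ⊽ in2)) ⊽ in1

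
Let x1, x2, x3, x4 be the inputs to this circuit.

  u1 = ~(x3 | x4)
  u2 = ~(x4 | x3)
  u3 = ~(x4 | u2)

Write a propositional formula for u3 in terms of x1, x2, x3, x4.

u2 = ~(x4 | x3)
u3 = ~(x4 | u2) = ~(x4 | (~(x4 | x3)))

~(x4 | (~(x4 | x3)))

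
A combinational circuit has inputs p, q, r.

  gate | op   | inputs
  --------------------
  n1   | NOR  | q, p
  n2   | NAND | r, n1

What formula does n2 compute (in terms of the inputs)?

n1 = q NOR p
n2 = r NAND n1 = r NAND (q NOR p)

r NAND (q NOR p)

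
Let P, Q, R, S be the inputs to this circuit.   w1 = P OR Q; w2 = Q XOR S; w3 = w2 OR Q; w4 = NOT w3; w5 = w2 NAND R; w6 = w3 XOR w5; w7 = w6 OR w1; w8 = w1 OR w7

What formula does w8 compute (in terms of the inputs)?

w1 = P OR Q
w2 = Q XOR S
w3 = w2 OR Q = (Q XOR S) OR Q
w5 = w2 NAND R = (Q XOR S) NAND R
w6 = w3 XOR w5 = ((Q XOR S) OR Q) XOR ((Q XOR S) NAND R)
w7 = w6 OR w1 = (((Q XOR S) OR Q) XOR ((Q XOR S) NAND R)) OR (P OR Q)
w8 = w1 OR w7 = (P OR Q) OR ((((Q XOR S) OR Q) XOR ((Q XOR S) NAND R)) OR (P OR Q))

(P OR Q) OR ((((Q XOR S) OR Q) XOR ((Q XOR S) NAND R)) OR (P OR Q))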